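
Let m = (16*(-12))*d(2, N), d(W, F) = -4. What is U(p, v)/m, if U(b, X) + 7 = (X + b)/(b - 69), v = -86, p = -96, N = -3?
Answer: -973/126720 ≈ -0.0076783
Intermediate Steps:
U(b, X) = -7 + (X + b)/(-69 + b) (U(b, X) = -7 + (X + b)/(b - 69) = -7 + (X + b)/(-69 + b))
m = 768 (m = (16*(-12))*(-4) = -192*(-4) = 768)
U(p, v)/m = ((483 - 86 - 6*(-96))/(-69 - 96))/768 = ((483 - 86 + 576)/(-165))*(1/768) = -1/165*973*(1/768) = -973/165*1/768 = -973/126720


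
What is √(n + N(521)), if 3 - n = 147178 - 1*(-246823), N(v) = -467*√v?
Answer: √(-393998 - 467*√521) ≈ 636.13*I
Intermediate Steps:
n = -393998 (n = 3 - (147178 - 1*(-246823)) = 3 - (147178 + 246823) = 3 - 1*394001 = 3 - 394001 = -393998)
√(n + N(521)) = √(-393998 - 467*√521)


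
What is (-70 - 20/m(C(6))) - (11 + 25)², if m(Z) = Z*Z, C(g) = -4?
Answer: -5469/4 ≈ -1367.3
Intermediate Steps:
m(Z) = Z²
(-70 - 20/m(C(6))) - (11 + 25)² = (-70 - 20/(-4)²) - (11 + 25)² = (-70 - 20/16) - 1*36² = (-70 + (1/16)*(-20)) - 1*1296 = (-70 - 5/4) - 1296 = -285/4 - 1296 = -5469/4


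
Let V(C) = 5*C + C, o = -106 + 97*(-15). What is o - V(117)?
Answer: -2263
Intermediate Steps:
o = -1561 (o = -106 - 1455 = -1561)
V(C) = 6*C
o - V(117) = -1561 - 6*117 = -1561 - 1*702 = -1561 - 702 = -2263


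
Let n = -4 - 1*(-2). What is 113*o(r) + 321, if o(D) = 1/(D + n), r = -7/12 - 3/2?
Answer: 14373/49 ≈ 293.33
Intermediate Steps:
r = -25/12 (r = -7*1/12 - 3*½ = -7/12 - 3/2 = -25/12 ≈ -2.0833)
n = -2 (n = -4 + 2 = -2)
o(D) = 1/(-2 + D) (o(D) = 1/(D - 2) = 1/(-2 + D))
113*o(r) + 321 = 113/(-2 - 25/12) + 321 = 113/(-49/12) + 321 = 113*(-12/49) + 321 = -1356/49 + 321 = 14373/49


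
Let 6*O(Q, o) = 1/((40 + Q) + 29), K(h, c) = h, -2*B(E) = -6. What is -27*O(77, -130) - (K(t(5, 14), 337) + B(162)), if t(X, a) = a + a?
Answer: -9061/292 ≈ -31.031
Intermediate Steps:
B(E) = 3 (B(E) = -½*(-6) = 3)
t(X, a) = 2*a
O(Q, o) = 1/(6*(69 + Q)) (O(Q, o) = 1/(6*((40 + Q) + 29)) = 1/(6*(69 + Q)))
-27*O(77, -130) - (K(t(5, 14), 337) + B(162)) = -9/(2*(69 + 77)) - (2*14 + 3) = -9/(2*146) - (28 + 3) = -9/(2*146) - 1*31 = -27*1/876 - 31 = -9/292 - 31 = -9061/292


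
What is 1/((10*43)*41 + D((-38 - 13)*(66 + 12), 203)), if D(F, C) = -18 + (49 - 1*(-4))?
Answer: 1/17665 ≈ 5.6609e-5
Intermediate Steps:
D(F, C) = 35 (D(F, C) = -18 + (49 + 4) = -18 + 53 = 35)
1/((10*43)*41 + D((-38 - 13)*(66 + 12), 203)) = 1/((10*43)*41 + 35) = 1/(430*41 + 35) = 1/(17630 + 35) = 1/17665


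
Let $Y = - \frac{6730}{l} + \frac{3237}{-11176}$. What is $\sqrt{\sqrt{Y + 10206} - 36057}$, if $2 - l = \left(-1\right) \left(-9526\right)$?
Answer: $\frac{\sqrt{-1595736519450707172 + 3326257 \sqrt{1806778415888587526}}}{6652514} \approx 189.62 i$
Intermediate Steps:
$l = -9524$ ($l = 2 - \left(-1\right) \left(-9526\right) = 2 - 9526 = -9524$)
$Y = \frac{11096323}{26610056}$ ($Y = - \frac{6730}{-9524} + \frac{3237}{-11176} = \left(-6730\right) \left(- \frac{1}{9524}\right) + 3237 \left(- \frac{1}{11176}\right) = \frac{3365}{4762} - \frac{3237}{11176} = \frac{11096323}{26610056} \approx 0.417$)
$\sqrt{\sqrt{Y + 10206} - 36057} = \sqrt{\sqrt{\frac{11096323}{26610056} + 10206} - 36057} = \sqrt{\sqrt{\frac{271593327859}{26610056}} - 36057} = \sqrt{\frac{\sqrt{1806778415888587526}}{13305028} - 36057} = \sqrt{-36057 + \frac{\sqrt{1806778415888587526}}{13305028}}$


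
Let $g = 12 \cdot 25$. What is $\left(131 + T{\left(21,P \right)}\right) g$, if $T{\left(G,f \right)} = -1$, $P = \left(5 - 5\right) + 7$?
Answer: $39000$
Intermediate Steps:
$P = 7$ ($P = 0 + 7 = 7$)
$g = 300$
$\left(131 + T{\left(21,P \right)}\right) g = \left(131 - 1\right) 300 = 130 \cdot 300 = 39000$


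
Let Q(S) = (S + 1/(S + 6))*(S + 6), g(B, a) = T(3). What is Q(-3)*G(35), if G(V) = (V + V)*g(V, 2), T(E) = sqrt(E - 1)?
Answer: -560*sqrt(2) ≈ -791.96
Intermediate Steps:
T(E) = sqrt(-1 + E)
g(B, a) = sqrt(2) (g(B, a) = sqrt(-1 + 3) = sqrt(2))
G(V) = 2*V*sqrt(2) (G(V) = (V + V)*sqrt(2) = (2*V)*sqrt(2) = 2*V*sqrt(2))
Q(S) = (6 + S)*(S + 1/(6 + S)) (Q(S) = (S + 1/(6 + S))*(6 + S) = (6 + S)*(S + 1/(6 + S)))
Q(-3)*G(35) = (1 + (-3)**2 + 6*(-3))*(2*35*sqrt(2)) = (1 + 9 - 18)*(70*sqrt(2)) = -560*sqrt(2)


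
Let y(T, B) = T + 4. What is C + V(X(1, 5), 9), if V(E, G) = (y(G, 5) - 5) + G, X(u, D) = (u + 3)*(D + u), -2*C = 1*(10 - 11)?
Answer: 35/2 ≈ 17.500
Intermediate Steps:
y(T, B) = 4 + T
C = ½ (C = -(10 - 11)/2 = -(-1)/2 = -½*(-1) = ½ ≈ 0.50000)
X(u, D) = (3 + u)*(D + u)
V(E, G) = -1 + 2*G (V(E, G) = ((4 + G) - 5) + G = (-1 + G) + G = -1 + 2*G)
C + V(X(1, 5), 9) = ½ + (-1 + 2*9) = ½ + (-1 + 18) = ½ + 17 = 35/2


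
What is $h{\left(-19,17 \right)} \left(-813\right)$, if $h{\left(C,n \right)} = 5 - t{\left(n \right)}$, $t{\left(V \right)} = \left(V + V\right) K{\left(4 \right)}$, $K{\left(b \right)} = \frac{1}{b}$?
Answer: $\frac{5691}{2} \approx 2845.5$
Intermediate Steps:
$t{\left(V \right)} = \frac{V}{2}$ ($t{\left(V \right)} = \frac{V + V}{4} = 2 V \frac{1}{4} = \frac{V}{2}$)
$h{\left(C,n \right)} = 5 - \frac{n}{2}$
$h{\left(-19,17 \right)} \left(-813\right) = \left(5 - \frac{17}{2}\right) \left(-813\right) = \left(- \frac{7}{2}\right) \left(-813\right) = \frac{5691}{2}$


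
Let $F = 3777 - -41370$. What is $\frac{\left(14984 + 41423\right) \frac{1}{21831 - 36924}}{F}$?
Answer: $- \frac{4339}{52415667} \approx -8.2781 \cdot 10^{-5}$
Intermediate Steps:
$F = 45147$ ($F = 3777 + 41370 = 45147$)
$\frac{\left(14984 + 41423\right) \frac{1}{21831 - 36924}}{F} = \frac{\left(14984 + 41423\right) \frac{1}{21831 - 36924}}{45147} = \frac{56407}{-15093} \cdot \frac{1}{45147} = 56407 \left(- \frac{1}{15093}\right) \frac{1}{45147} = \left(- \frac{4339}{1161}\right) \frac{1}{45147} = - \frac{4339}{52415667}$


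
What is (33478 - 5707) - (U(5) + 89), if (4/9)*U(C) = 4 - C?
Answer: 110737/4 ≈ 27684.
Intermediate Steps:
U(C) = 9 - 9*C/4 (U(C) = 9*(4 - C)/4 = 9 - 9*C/4)
(33478 - 5707) - (U(5) + 89) = (33478 - 5707) - ((9 - 9/4*5) + 89) = 27771 - ((9 - 45/4) + 89) = 27771 - (-9/4 + 89) = 27771 - 1*347/4 = 27771 - 347/4 = 110737/4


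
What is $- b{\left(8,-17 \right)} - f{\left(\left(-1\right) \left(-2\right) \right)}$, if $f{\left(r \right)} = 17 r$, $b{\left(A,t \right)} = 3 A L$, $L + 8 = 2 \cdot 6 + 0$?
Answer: $-130$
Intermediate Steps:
$L = 4$ ($L = -8 + \left(2 \cdot 6 + 0\right) = -8 + \left(12 + 0\right) = -8 + 12 = 4$)
$b{\left(A,t \right)} = 12 A$ ($b{\left(A,t \right)} = 3 A 4 = 12 A$)
$- b{\left(8,-17 \right)} - f{\left(\left(-1\right) \left(-2\right) \right)} = - 12 \cdot 8 - 17 \left(\left(-1\right) \left(-2\right)\right) = \left(-1\right) 96 - 17 \cdot 2 = -96 - 34 = -130$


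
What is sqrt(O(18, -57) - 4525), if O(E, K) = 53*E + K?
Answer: 2*I*sqrt(907) ≈ 60.233*I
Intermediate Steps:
O(E, K) = K + 53*E
sqrt(O(18, -57) - 4525) = sqrt((-57 + 53*18) - 4525) = sqrt((-57 + 954) - 4525) = sqrt(897 - 4525) = sqrt(-3628) = 2*I*sqrt(907)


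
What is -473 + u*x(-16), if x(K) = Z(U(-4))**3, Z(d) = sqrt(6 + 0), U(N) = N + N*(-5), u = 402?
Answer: -473 + 2412*sqrt(6) ≈ 5435.2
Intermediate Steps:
U(N) = -4*N (U(N) = N - 5*N = -4*N)
Z(d) = sqrt(6)
x(K) = 6*sqrt(6) (x(K) = (sqrt(6))**3 = 6*sqrt(6))
-473 + u*x(-16) = -473 + 402*(6*sqrt(6)) = -473 + 2412*sqrt(6)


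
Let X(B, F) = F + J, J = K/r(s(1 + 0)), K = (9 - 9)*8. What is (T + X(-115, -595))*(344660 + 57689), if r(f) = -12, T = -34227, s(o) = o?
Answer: -14010596878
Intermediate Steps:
K = 0 (K = 0*8 = 0)
J = 0 (J = 0/(-12) = 0*(-1/12) = 0)
X(B, F) = F (X(B, F) = F + 0 = F)
(T + X(-115, -595))*(344660 + 57689) = (-34227 - 595)*(344660 + 57689) = -34822*402349 = -14010596878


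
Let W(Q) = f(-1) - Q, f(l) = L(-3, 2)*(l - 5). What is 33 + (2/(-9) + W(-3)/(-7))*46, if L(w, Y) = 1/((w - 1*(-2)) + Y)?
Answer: 2677/63 ≈ 42.492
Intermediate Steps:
L(w, Y) = 1/(2 + Y + w) (L(w, Y) = 1/((w + 2) + Y) = 1/((2 + w) + Y) = 1/(2 + Y + w))
f(l) = -5 + l (f(l) = (l - 5)/(2 + 2 - 3) = (-5 + l)/1 = 1*(-5 + l) = -5 + l)
W(Q) = -6 - Q (W(Q) = (-5 - 1) - Q = -6 - Q)
33 + (2/(-9) + W(-3)/(-7))*46 = 33 + (2/(-9) + (-6 - 1*(-3))/(-7))*46 = 33 + (2*(-1/9) + (-6 + 3)*(-1/7))*46 = 33 + (-2/9 - 3*(-1/7))*46 = 33 + (-2/9 + 3/7)*46 = 33 + (13/63)*46 = 33 + 598/63 = 2677/63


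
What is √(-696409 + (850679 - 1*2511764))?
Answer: I*√2357494 ≈ 1535.4*I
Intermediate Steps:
√(-696409 + (850679 - 1*2511764)) = √(-696409 + (850679 - 2511764)) = √(-696409 - 1661085) = √(-2357494) = I*√2357494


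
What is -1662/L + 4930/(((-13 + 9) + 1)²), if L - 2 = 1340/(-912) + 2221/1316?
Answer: -150823958/748827 ≈ -201.41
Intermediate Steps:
L = 83203/37506 (L = 2 + (1340/(-912) + 2221/1316) = 2 + (1340*(-1/912) + 2221*(1/1316)) = 2 + (-335/228 + 2221/1316) = 2 + 8191/37506 = 83203/37506 ≈ 2.2184)
-1662/L + 4930/(((-13 + 9) + 1)²) = -1662/83203/37506 + 4930/(((-13 + 9) + 1)²) = -1662*37506/83203 + 4930/((-4 + 1)²) = -62334972/83203 + 4930/((-3)²) = -62334972/83203 + 4930/9 = -150823958/748827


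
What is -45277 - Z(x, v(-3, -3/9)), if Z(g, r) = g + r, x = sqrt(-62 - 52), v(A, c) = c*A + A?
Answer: -45275 - I*sqrt(114) ≈ -45275.0 - 10.677*I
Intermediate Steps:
v(A, c) = A + A*c (v(A, c) = A*c + A = A + A*c)
x = I*sqrt(114) (x = sqrt(-114) = I*sqrt(114) ≈ 10.677*I)
-45277 - Z(x, v(-3, -3/9)) = -45277 - (I*sqrt(114) - 3*(1 - 3/9)) = -45277 - (I*sqrt(114) - 3*(1 - 3*1/9)) = -45277 - (I*sqrt(114) - 3*(1 - 1/3)) = -45277 - (I*sqrt(114) - 3*2/3) = -45277 - (I*sqrt(114) - 2) = -45277 - (-2 + I*sqrt(114)) = -45277 + (2 - I*sqrt(114)) = -45275 - I*sqrt(114)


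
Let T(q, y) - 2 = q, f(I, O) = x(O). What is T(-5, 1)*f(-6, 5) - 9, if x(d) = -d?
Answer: 6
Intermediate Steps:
f(I, O) = -O
T(q, y) = 2 + q
T(-5, 1)*f(-6, 5) - 9 = (2 - 5)*(-1*5) - 9 = -3*(-5) - 9 = 15 - 9 = 6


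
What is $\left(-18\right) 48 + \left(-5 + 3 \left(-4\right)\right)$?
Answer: $-881$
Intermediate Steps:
$\left(-18\right) 48 + \left(-5 + 3 \left(-4\right)\right) = -864 - 17 = -881$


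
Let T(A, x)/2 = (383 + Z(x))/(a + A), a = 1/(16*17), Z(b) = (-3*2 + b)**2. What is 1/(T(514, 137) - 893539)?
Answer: -46603/41638416705 ≈ -1.1192e-6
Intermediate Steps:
Z(b) = (-6 + b)**2
a = 1/272 ≈ 0.0036765
T(A, x) = 2*(383 + (-6 + x)**2)/(1/272 + A) (T(A, x) = 2*((383 + (-6 + x)**2)/(1/272 + A)) = 2*(383 + (-6 + x)**2)/(1/272 + A))
1/(T(514, 137) - 893539) = 1/(544*(383 + (-6 + 137)**2)/(1 + 272*514) - 893539) = 1/(544*(383 + 131**2)/(1 + 139808) - 893539) = 1/(544*(383 + 17161)/139809 - 893539) = 1/(544*(1/139809)*17544 - 893539) = 1/(3181312/46603 - 893539) = 1/(-41638416705/46603) = -46603/41638416705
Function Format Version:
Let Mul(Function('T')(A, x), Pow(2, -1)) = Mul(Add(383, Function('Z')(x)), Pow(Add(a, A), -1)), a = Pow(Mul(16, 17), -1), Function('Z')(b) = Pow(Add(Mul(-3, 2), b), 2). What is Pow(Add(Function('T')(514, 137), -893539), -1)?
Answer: Rational(-46603, 41638416705) ≈ -1.1192e-6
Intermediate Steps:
Function('Z')(b) = Pow(Add(-6, b), 2)
a = Rational(1, 272) (a = Pow(272, -1) = Rational(1, 272) ≈ 0.0036765)
Function('T')(A, x) = Mul(2, Pow(Add(Rational(1, 272), A), -1), Add(383, Pow(Add(-6, x), 2))) (Function('T')(A, x) = Mul(2, Mul(Add(383, Pow(Add(-6, x), 2)), Pow(Add(Rational(1, 272), A), -1))) = Mul(2, Mul(Pow(Add(Rational(1, 272), A), -1), Add(383, Pow(Add(-6, x), 2)))) = Mul(2, Pow(Add(Rational(1, 272), A), -1), Add(383, Pow(Add(-6, x), 2))))
Pow(Add(Function('T')(514, 137), -893539), -1) = Pow(Add(Mul(544, Pow(Add(1, Mul(272, 514)), -1), Add(383, Pow(Add(-6, 137), 2))), -893539), -1) = Pow(Add(Mul(544, Pow(Add(1, 139808), -1), Add(383, Pow(131, 2))), -893539), -1) = Pow(Add(Mul(544, Pow(139809, -1), Add(383, 17161)), -893539), -1) = Pow(Add(Mul(544, Rational(1, 139809), 17544), -893539), -1) = Pow(Add(Rational(3181312, 46603), -893539), -1) = Pow(Rational(-41638416705, 46603), -1) = Rational(-46603, 41638416705)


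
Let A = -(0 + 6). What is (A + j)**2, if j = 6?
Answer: 0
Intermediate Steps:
A = -6 (A = -1*6 = -6)
(A + j)**2 = (-6 + 6)**2 = 0**2 = 0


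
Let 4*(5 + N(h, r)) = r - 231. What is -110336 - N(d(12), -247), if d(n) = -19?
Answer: -220423/2 ≈ -1.1021e+5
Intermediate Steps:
N(h, r) = -251/4 + r/4 (N(h, r) = -5 + (r - 231)/4 = -5 + (-231 + r)/4 = -5 + (-231/4 + r/4) = -251/4 + r/4)
-110336 - N(d(12), -247) = -110336 - (-251/4 + (¼)*(-247)) = -110336 - (-251/4 - 247/4) = -110336 - 1*(-249/2) = -110336 + 249/2 = -220423/2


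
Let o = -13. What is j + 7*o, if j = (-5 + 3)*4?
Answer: -99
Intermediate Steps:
j = -8 (j = -2*4 = -8)
j + 7*o = -8 + 7*(-13) = -8 - 91 = -99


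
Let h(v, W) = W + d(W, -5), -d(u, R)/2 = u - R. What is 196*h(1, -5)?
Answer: -980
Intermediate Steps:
d(u, R) = -2*u + 2*R (d(u, R) = -2*(u - R) = -2*u + 2*R)
h(v, W) = -10 - W (h(v, W) = W + (-2*W + 2*(-5)) = W + (-2*W - 10) = W + (-10 - 2*W) = -10 - W)
196*h(1, -5) = 196*(-10 - 1*(-5)) = 196*(-10 + 5) = 196*(-5) = -980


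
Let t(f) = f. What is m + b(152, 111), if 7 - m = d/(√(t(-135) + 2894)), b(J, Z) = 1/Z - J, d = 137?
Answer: -16094/111 - 137*√2759/2759 ≈ -147.60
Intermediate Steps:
m = 7 - 137*√2759/2759 (m = 7 - 137/(√(-135 + 2894)) = 7 - 137/(√2759) = 7 - 137*√2759/2759 ≈ 4.3918)
m + b(152, 111) = (7 - 137*√2759/2759) + (1/111 - 1*152) = (7 - 137*√2759/2759) + (1/111 - 152) = (7 - 137*√2759/2759) - 16871/111 = -16094/111 - 137*√2759/2759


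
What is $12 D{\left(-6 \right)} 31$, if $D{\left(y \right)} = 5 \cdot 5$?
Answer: $9300$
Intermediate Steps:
$D{\left(y \right)} = 25$
$12 D{\left(-6 \right)} 31 = 12 \cdot 25 \cdot 31 = 300 \cdot 31 = 9300$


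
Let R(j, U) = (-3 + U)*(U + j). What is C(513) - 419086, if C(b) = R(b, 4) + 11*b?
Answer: -412926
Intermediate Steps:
C(b) = 4 + 12*b (C(b) = (4² - 3*4 - 3*b + 4*b) + 11*b = (16 - 12 - 3*b + 4*b) + 11*b = (4 + b) + 11*b = 4 + 12*b)
C(513) - 419086 = (4 + 12*513) - 419086 = (4 + 6156) - 419086 = 6160 - 419086 = -412926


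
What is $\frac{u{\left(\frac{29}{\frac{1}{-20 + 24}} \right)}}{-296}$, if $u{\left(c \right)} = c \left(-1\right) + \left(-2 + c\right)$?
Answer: $\frac{1}{148} \approx 0.0067568$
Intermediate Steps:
$u{\left(c \right)} = -2$ ($u{\left(c \right)} = - c + \left(-2 + c\right) = -2$)
$\frac{u{\left(\frac{29}{\frac{1}{-20 + 24}} \right)}}{-296} = - \frac{2}{-296} = \left(-2\right) \left(- \frac{1}{296}\right) = \frac{1}{148}$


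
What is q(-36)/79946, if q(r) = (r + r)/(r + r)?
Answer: 1/79946 ≈ 1.2508e-5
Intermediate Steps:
q(r) = 1 (q(r) = (2*r)/((2*r)) = (2*r)*(1/(2*r)) = 1)
q(-36)/79946 = 1/79946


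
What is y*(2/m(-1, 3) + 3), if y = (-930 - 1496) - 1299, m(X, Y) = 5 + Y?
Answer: -48425/4 ≈ -12106.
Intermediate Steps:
y = -3725 (y = -2426 - 1299 = -3725)
y*(2/m(-1, 3) + 3) = -3725*(2/(5 + 3) + 3) = -3725*(2/8 + 3) = -3725*(2*(1/8) + 3) = -3725*(1/4 + 3) = -3725*13/4 = -48425/4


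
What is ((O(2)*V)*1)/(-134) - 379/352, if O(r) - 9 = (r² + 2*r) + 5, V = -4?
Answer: -9905/23584 ≈ -0.41999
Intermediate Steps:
O(r) = 14 + r² + 2*r (O(r) = 9 + ((r² + 2*r) + 5) = 9 + (5 + r² + 2*r) = 14 + r² + 2*r)
((O(2)*V)*1)/(-134) - 379/352 = (((14 + 2² + 2*2)*(-4))*1)/(-134) - 379/352 = (((14 + 4 + 4)*(-4))*1)*(-1/134) - 379*1/352 = ((22*(-4))*1)*(-1/134) - 379/352 = -88*1*(-1/134) - 379/352 = -88*(-1/134) - 379/352 = 44/67 - 379/352 = -9905/23584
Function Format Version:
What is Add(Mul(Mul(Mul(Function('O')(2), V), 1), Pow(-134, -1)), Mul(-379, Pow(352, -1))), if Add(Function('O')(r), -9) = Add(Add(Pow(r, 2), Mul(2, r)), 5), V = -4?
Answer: Rational(-9905, 23584) ≈ -0.41999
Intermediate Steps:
Function('O')(r) = Add(14, Pow(r, 2), Mul(2, r)) (Function('O')(r) = Add(9, Add(Add(Pow(r, 2), Mul(2, r)), 5)) = Add(9, Add(5, Pow(r, 2), Mul(2, r))) = Add(14, Pow(r, 2), Mul(2, r)))
Add(Mul(Mul(Mul(Function('O')(2), V), 1), Pow(-134, -1)), Mul(-379, Pow(352, -1))) = Add(Mul(Mul(Mul(Add(14, Pow(2, 2), Mul(2, 2)), -4), 1), Pow(-134, -1)), Mul(-379, Pow(352, -1))) = Add(Mul(Mul(Mul(Add(14, 4, 4), -4), 1), Rational(-1, 134)), Mul(-379, Rational(1, 352))) = Add(Mul(Mul(Mul(22, -4), 1), Rational(-1, 134)), Rational(-379, 352)) = Add(Mul(Mul(-88, 1), Rational(-1, 134)), Rational(-379, 352)) = Add(Mul(-88, Rational(-1, 134)), Rational(-379, 352)) = Add(Rational(44, 67), Rational(-379, 352)) = Rational(-9905, 23584)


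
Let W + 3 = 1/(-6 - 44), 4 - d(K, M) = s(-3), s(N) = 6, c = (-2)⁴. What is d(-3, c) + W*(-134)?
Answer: 10067/25 ≈ 402.68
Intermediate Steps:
c = 16
d(K, M) = -2 (d(K, M) = 4 - 1*6 = 4 - 6 = -2)
W = -151/50 (W = -3 + 1/(-6 - 44) = -3 + 1/(-50) = -3 - 1/50 = -151/50 ≈ -3.0200)
d(-3, c) + W*(-134) = -2 - 151/50*(-134) = -2 + 10117/25 = 10067/25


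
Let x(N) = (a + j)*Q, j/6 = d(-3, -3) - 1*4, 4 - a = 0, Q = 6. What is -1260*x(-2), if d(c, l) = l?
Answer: 287280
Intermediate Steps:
a = 4 (a = 4 - 1*0 = 4 + 0 = 4)
j = -42 (j = 6*(-3 - 1*4) = 6*(-3 - 4) = 6*(-7) = -42)
x(N) = -228 (x(N) = (4 - 42)*6 = -38*6 = -228)
-1260*x(-2) = -1260*(-228) = 287280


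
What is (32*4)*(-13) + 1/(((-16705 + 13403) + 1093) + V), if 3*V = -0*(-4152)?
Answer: -3675777/2209 ≈ -1664.0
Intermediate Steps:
V = 0 (V = (-0*(-4152))/3 = (-1*0)/3 = (⅓)*0 = 0)
(32*4)*(-13) + 1/(((-16705 + 13403) + 1093) + V) = (32*4)*(-13) + 1/(((-16705 + 13403) + 1093) + 0) = 128*(-13) + 1/((-3302 + 1093) + 0) = -1664 + 1/(-2209 + 0) = -1664 + 1/(-2209) = -1664 - 1/2209 = -3675777/2209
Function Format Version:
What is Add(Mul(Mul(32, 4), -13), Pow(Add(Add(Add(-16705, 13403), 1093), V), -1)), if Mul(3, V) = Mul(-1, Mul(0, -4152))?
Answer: Rational(-3675777, 2209) ≈ -1664.0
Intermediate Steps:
V = 0 (V = Mul(Rational(1, 3), Mul(-1, Mul(0, -4152))) = Mul(Rational(1, 3), Mul(-1, 0)) = Mul(Rational(1, 3), 0) = 0)
Add(Mul(Mul(32, 4), -13), Pow(Add(Add(Add(-16705, 13403), 1093), V), -1)) = Add(Mul(Mul(32, 4), -13), Pow(Add(Add(Add(-16705, 13403), 1093), 0), -1)) = Add(Mul(128, -13), Pow(Add(Add(-3302, 1093), 0), -1)) = Add(-1664, Pow(Add(-2209, 0), -1)) = Add(-1664, Pow(-2209, -1)) = Add(-1664, Rational(-1, 2209)) = Rational(-3675777, 2209)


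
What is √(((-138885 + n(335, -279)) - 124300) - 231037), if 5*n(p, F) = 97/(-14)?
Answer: I*√2421694590/70 ≈ 703.01*I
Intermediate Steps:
n(p, F) = -97/70 (n(p, F) = (97/(-14))/5 = (97*(-1/14))/5 = (⅕)*(-97/14) = -97/70)
√(((-138885 + n(335, -279)) - 124300) - 231037) = √(((-138885 - 97/70) - 124300) - 231037) = √((-9722047/70 - 124300) - 231037) = √(-18423047/70 - 231037) = √(-34595637/70) = I*√2421694590/70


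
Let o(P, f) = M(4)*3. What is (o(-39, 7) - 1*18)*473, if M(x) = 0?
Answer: -8514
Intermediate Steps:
o(P, f) = 0 (o(P, f) = 0*3 = 0)
(o(-39, 7) - 1*18)*473 = (0 - 1*18)*473 = (0 - 18)*473 = -18*473 = -8514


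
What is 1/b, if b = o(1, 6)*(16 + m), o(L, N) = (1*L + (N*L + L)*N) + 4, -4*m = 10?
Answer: 2/1269 ≈ 0.0015760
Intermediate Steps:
m = -5/2 (m = -¼*10 = -5/2 ≈ -2.5000)
o(L, N) = 4 + L + N*(L + L*N) (o(L, N) = (L + (L*N + L)*N) + 4 = (L + (L + L*N)*N) + 4 = (L + N*(L + L*N)) + 4 = 4 + L + N*(L + L*N))
b = 1269/2 (b = (4 + 1 + 1*6 + 1*6²)*(16 - 5/2) = (4 + 1 + 6 + 1*36)*(27/2) = (4 + 1 + 6 + 36)*(27/2) = 47*(27/2) = 1269/2 ≈ 634.50)
1/b = 1/(1269/2) = 2/1269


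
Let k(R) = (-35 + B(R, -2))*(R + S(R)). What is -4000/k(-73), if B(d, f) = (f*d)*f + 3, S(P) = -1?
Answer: -500/2997 ≈ -0.16683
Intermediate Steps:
B(d, f) = 3 + d*f² (B(d, f) = (d*f)*f + 3 = d*f² + 3 = 3 + d*f²)
k(R) = (-1 + R)*(-32 + 4*R) (k(R) = (-35 + (3 + R*(-2)²))*(R - 1) = (-35 + (3 + R*4))*(-1 + R) = (-35 + (3 + 4*R))*(-1 + R) = (-32 + 4*R)*(-1 + R) = (-1 + R)*(-32 + 4*R))
-4000/k(-73) = -4000/(32 - 36*(-73) + 4*(-73)²) = -4000/(32 + 2628 + 4*5329) = -4000/(32 + 2628 + 21316) = -4000/23976 = -4000*1/23976 = -500/2997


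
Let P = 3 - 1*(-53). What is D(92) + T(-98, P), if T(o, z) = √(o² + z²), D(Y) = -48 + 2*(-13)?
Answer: -74 + 14*√65 ≈ 38.872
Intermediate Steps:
P = 56 (P = 3 + 53 = 56)
D(Y) = -74 (D(Y) = -48 - 26 = -74)
D(92) + T(-98, P) = -74 + √((-98)² + 56²) = -74 + √(9604 + 3136) = -74 + √12740 = -74 + 14*√65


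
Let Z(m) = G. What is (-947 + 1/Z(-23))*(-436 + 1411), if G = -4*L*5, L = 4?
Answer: -14773395/16 ≈ -9.2334e+5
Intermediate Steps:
G = -80 (G = -4*4*5 = -16*5 = -80)
Z(m) = -80
(-947 + 1/Z(-23))*(-436 + 1411) = (-947 + 1/(-80))*(-436 + 1411) = (-947 - 1/80)*975 = -75761/80*975 = -14773395/16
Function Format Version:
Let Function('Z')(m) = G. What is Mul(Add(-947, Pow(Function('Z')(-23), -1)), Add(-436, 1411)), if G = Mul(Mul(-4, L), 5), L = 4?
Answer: Rational(-14773395, 16) ≈ -9.2334e+5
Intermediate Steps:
G = -80 (G = Mul(Mul(-4, 4), 5) = Mul(-16, 5) = -80)
Function('Z')(m) = -80
Mul(Add(-947, Pow(Function('Z')(-23), -1)), Add(-436, 1411)) = Mul(Add(-947, Pow(-80, -1)), Add(-436, 1411)) = Mul(Add(-947, Rational(-1, 80)), 975) = Mul(Rational(-75761, 80), 975) = Rational(-14773395, 16)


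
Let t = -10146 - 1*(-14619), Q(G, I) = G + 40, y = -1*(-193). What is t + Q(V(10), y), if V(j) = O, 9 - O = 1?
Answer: 4521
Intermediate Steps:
O = 8 (O = 9 - 1*1 = 9 - 1 = 8)
V(j) = 8
y = 193
Q(G, I) = 40 + G
t = 4473 (t = -10146 + 14619 = 4473)
t + Q(V(10), y) = 4473 + (40 + 8) = 4473 + 48 = 4521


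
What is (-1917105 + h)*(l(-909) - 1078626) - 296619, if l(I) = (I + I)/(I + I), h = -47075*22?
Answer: 3184915065256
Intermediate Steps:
h = -1035650
l(I) = 1 (l(I) = (2*I)/((2*I)) = (2*I)*(1/(2*I)) = 1)
(-1917105 + h)*(l(-909) - 1078626) - 296619 = (-1917105 - 1035650)*(1 - 1078626) - 296619 = -2952755*(-1078625) - 296619 = 3184915361875 - 296619 = 3184915065256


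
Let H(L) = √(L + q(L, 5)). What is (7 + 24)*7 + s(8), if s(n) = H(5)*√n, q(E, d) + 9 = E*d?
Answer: 217 + 2*√42 ≈ 229.96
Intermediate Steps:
q(E, d) = -9 + E*d
H(L) = √(-9 + 6*L) (H(L) = √(L + (-9 + L*5)) = √(L + (-9 + 5*L)) = √(-9 + 6*L))
s(n) = √21*√n (s(n) = √(-9 + 6*5)*√n = √(-9 + 30)*√n = √21*√n)
(7 + 24)*7 + s(8) = (7 + 24)*7 + √21*√8 = 31*7 + √21*(2*√2) = 217 + 2*√42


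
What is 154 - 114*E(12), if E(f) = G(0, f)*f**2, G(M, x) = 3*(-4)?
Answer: 197146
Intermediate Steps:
G(M, x) = -12
E(f) = -12*f**2
154 - 114*E(12) = 154 - (-1368)*12**2 = 154 - (-1368)*144 = 154 - 114*(-1728) = 154 + 196992 = 197146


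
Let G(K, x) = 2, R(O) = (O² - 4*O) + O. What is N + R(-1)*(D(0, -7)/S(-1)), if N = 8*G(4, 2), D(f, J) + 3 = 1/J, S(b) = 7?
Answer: 696/49 ≈ 14.204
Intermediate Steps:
R(O) = O² - 3*O
D(f, J) = -3 + 1/J
N = 16 (N = 8*2 = 16)
N + R(-1)*(D(0, -7)/S(-1)) = 16 + (-(-3 - 1))*((-3 + 1/(-7))/7) = 16 + (-1*(-4))*((-3 - ⅐)*(⅐)) = 16 + 4*(-22/7*⅐) = 16 + 4*(-22/49) = 16 - 88/49 = 696/49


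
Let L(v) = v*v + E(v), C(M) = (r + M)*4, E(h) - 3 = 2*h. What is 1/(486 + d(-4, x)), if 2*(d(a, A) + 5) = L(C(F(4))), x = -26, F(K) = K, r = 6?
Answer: 2/2645 ≈ 0.00075614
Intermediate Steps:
E(h) = 3 + 2*h
C(M) = 24 + 4*M (C(M) = (6 + M)*4 = 24 + 4*M)
L(v) = 3 + v**2 + 2*v (L(v) = v*v + (3 + 2*v) = v**2 + (3 + 2*v) = 3 + v**2 + 2*v)
d(a, A) = 1673/2 (d(a, A) = -5 + (3 + (24 + 4*4)**2 + 2*(24 + 4*4))/2 = -5 + (3 + (24 + 16)**2 + 2*(24 + 16))/2 = -5 + (3 + 40**2 + 2*40)/2 = -5 + (3 + 1600 + 80)/2 = -5 + (1/2)*1683 = -5 + 1683/2 = 1673/2)
1/(486 + d(-4, x)) = 1/(486 + 1673/2) = 1/(2645/2) = 2/2645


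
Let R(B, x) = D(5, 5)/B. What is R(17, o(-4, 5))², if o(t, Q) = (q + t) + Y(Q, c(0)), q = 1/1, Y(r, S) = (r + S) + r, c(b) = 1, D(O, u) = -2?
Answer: 4/289 ≈ 0.013841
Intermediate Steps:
Y(r, S) = S + 2*r (Y(r, S) = (S + r) + r = S + 2*r)
q = 1
o(t, Q) = 2 + t + 2*Q (o(t, Q) = (1 + t) + (1 + 2*Q) = 2 + t + 2*Q)
R(B, x) = -2/B
R(17, o(-4, 5))² = (-2/17)² = 4/289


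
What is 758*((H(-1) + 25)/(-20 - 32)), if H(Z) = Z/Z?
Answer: -379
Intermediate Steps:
H(Z) = 1
758*((H(-1) + 25)/(-20 - 32)) = 758*((1 + 25)/(-20 - 32)) = 758*(26/(-52)) = 758*(26*(-1/52)) = 758*(-½) = -379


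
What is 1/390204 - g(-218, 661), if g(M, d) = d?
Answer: -257924843/390204 ≈ -661.00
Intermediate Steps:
1/390204 - g(-218, 661) = 1/390204 - 1*661 = 1/390204 - 661 = -257924843/390204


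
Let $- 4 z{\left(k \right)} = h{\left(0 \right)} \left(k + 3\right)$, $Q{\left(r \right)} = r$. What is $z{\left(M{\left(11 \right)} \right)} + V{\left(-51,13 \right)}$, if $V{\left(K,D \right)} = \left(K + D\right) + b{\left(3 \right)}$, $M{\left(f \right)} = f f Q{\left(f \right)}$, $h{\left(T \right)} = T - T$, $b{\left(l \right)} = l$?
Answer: $-35$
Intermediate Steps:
$h{\left(T \right)} = 0$
$M{\left(f \right)} = f^{3}$ ($M{\left(f \right)} = f f f = f^{2} f = f^{3}$)
$z{\left(k \right)} = 0$ ($z{\left(k \right)} = - \frac{0 \left(k + 3\right)}{4} = - \frac{0 \left(3 + k\right)}{4} = \left(- \frac{1}{4}\right) 0 = 0$)
$V{\left(K,D \right)} = 3 + D + K$ ($V{\left(K,D \right)} = \left(K + D\right) + 3 = \left(D + K\right) + 3 = 3 + D + K$)
$z{\left(M{\left(11 \right)} \right)} + V{\left(-51,13 \right)} = 0 + \left(3 + 13 - 51\right) = 0 - 35 = -35$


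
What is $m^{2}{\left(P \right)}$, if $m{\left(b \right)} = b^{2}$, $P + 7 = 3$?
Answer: $256$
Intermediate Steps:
$P = -4$ ($P = -7 + 3 = -4$)
$m^{2}{\left(P \right)} = \left(\left(-4\right)^{2}\right)^{2} = 16^{2} = 256$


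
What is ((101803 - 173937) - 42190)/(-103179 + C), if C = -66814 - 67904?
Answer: 38108/79299 ≈ 0.48056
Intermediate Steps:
C = -134718
((101803 - 173937) - 42190)/(-103179 + C) = ((101803 - 173937) - 42190)/(-103179 - 134718) = (-72134 - 42190)/(-237897) = -114324*(-1/237897) = 38108/79299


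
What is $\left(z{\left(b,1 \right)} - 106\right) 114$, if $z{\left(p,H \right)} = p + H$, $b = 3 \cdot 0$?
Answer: $-11970$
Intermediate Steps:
$b = 0$
$z{\left(p,H \right)} = H + p$
$\left(z{\left(b,1 \right)} - 106\right) 114 = \left(\left(1 + 0\right) - 106\right) 114 = \left(1 - 106\right) 114 = \left(-105\right) 114 = -11970$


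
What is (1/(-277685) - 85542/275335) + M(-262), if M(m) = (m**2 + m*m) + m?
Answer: 39533927699833/288514715 ≈ 1.3703e+5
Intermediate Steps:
M(m) = m + 2*m**2 (M(m) = (m**2 + m**2) + m = 2*m**2 + m = m + 2*m**2)
(1/(-277685) - 85542/275335) + M(-262) = (1/(-277685) - 85542/275335) - 262*(1 + 2*(-262)) = (-1/277685 - 85542*1/275335) - 262*(1 - 524) = (-1/277685 - 1614/5195) - 262*(-523) = -89637757/288514715 + 137026 = 39533927699833/288514715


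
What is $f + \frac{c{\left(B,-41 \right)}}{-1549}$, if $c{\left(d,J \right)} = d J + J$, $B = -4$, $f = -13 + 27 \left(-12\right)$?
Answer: $- \frac{522136}{1549} \approx -337.08$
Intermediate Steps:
$f = -337$ ($f = -13 - 324 = -337$)
$c{\left(d,J \right)} = J + J d$ ($c{\left(d,J \right)} = J d + J = J + J d$)
$f + \frac{c{\left(B,-41 \right)}}{-1549} = -337 + \frac{\left(-41\right) \left(1 - 4\right)}{-1549} = -337 + \left(-41\right) \left(-3\right) \left(- \frac{1}{1549}\right) = -337 + 123 \left(- \frac{1}{1549}\right) = -337 - \frac{123}{1549} = - \frac{522136}{1549}$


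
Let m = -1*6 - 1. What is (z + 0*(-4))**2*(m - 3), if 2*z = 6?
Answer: -90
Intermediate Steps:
z = 3 (z = (1/2)*6 = 3)
m = -7 (m = -6 - 1 = -7)
(z + 0*(-4))**2*(m - 3) = (3 + 0*(-4))**2*(-7 - 3) = (3 + 0)**2*(-10) = 3**2*(-10) = 9*(-10) = -90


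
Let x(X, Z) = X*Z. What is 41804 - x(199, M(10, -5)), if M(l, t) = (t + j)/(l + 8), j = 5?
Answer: 41804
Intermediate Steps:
M(l, t) = (5 + t)/(8 + l) (M(l, t) = (t + 5)/(l + 8) = (5 + t)/(8 + l))
41804 - x(199, M(10, -5)) = 41804 - 199*(5 - 5)/(8 + 10) = 41804 - 199*0/18 = 41804 - 199*(1/18)*0 = 41804 - 199*0 = 41804 - 1*0 = 41804 + 0 = 41804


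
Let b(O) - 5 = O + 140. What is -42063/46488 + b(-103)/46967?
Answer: -657873475/727800632 ≈ -0.90392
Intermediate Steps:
b(O) = 145 + O (b(O) = 5 + (O + 140) = 5 + (140 + O) = 145 + O)
-42063/46488 + b(-103)/46967 = -42063/46488 + (145 - 103)/46967 = -42063*1/46488 + 42*(1/46967) = -14021/15496 + 42/46967 = -657873475/727800632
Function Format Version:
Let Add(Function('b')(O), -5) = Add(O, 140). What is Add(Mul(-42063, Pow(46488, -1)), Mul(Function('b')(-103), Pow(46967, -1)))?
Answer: Rational(-657873475, 727800632) ≈ -0.90392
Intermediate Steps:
Function('b')(O) = Add(145, O) (Function('b')(O) = Add(5, Add(O, 140)) = Add(5, Add(140, O)) = Add(145, O))
Add(Mul(-42063, Pow(46488, -1)), Mul(Function('b')(-103), Pow(46967, -1))) = Add(Mul(-42063, Pow(46488, -1)), Mul(Add(145, -103), Pow(46967, -1))) = Add(Mul(-42063, Rational(1, 46488)), Mul(42, Rational(1, 46967))) = Add(Rational(-14021, 15496), Rational(42, 46967)) = Rational(-657873475, 727800632)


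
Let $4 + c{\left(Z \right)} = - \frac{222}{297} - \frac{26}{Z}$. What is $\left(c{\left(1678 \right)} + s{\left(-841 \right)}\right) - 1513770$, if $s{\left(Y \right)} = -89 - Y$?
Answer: $- \frac{125673183715}{83061} \approx -1.513 \cdot 10^{6}$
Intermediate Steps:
$c{\left(Z \right)} = - \frac{470}{99} - \frac{26}{Z}$ ($c{\left(Z \right)} = -4 - \left(\frac{74}{99} + \frac{26}{Z}\right) = - \frac{470}{99} - \frac{26}{Z}$)
$\left(c{\left(1678 \right)} + s{\left(-841 \right)}\right) - 1513770 = \left(\left(- \frac{470}{99} - \frac{26}{1678}\right) - -752\right) - 1513770 = \left(\left(- \frac{470}{99} - \frac{13}{839}\right) + \left(-89 + 841\right)\right) - 1513770 = \left(\left(- \frac{470}{99} - \frac{13}{839}\right) + 752\right) - 1513770 = \left(- \frac{395617}{83061} + 752\right) - 1513770 = \frac{62066255}{83061} - 1513770 = - \frac{125673183715}{83061}$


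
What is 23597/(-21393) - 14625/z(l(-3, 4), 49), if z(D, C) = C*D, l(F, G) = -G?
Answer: 308247613/4193028 ≈ 73.514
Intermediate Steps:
23597/(-21393) - 14625/z(l(-3, 4), 49) = 23597/(-21393) - 14625/(49*(-1*4)) = 23597*(-1/21393) - 14625/(49*(-4)) = -23597/21393 - 14625/(-196) = -23597/21393 - 14625*(-1/196) = -23597/21393 + 14625/196 = 308247613/4193028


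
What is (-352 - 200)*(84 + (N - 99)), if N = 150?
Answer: -74520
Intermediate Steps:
(-352 - 200)*(84 + (N - 99)) = (-352 - 200)*(84 + (150 - 99)) = -552*(84 + 51) = -552*135 = -74520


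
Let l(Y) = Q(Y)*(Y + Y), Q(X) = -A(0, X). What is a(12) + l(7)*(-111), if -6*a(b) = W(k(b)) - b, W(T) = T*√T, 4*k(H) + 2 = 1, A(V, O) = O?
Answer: 10880 + I/48 ≈ 10880.0 + 0.020833*I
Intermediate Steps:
Q(X) = -X
l(Y) = -2*Y² (l(Y) = (-Y)*(Y + Y) = (-Y)*(2*Y) = -2*Y²)
k(H) = -¼ (k(H) = -½ + (¼)*1 = -½ + ¼ = -¼)
W(T) = T^(3/2)
a(b) = b/6 + I/48 (a(b) = -((-¼)^(3/2) - b)/6 = -(-I/8 - b)/6 = -(-b - I/8)/6 = b/6 + I/48)
a(12) + l(7)*(-111) = ((⅙)*12 + I/48) - 2*7²*(-111) = (2 + I/48) - 2*49*(-111) = (2 + I/48) - 98*(-111) = (2 + I/48) + 10878 = 10880 + I/48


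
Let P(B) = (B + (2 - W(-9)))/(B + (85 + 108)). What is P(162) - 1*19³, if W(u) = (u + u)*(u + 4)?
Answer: -2434871/355 ≈ -6858.8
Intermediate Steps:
W(u) = 2*u*(4 + u) (W(u) = (2*u)*(4 + u) = 2*u*(4 + u))
P(B) = (-88 + B)/(193 + B) (P(B) = (B + (2 - 2*(-9)*(4 - 9)))/(B + (85 + 108)) = (B + (2 - 2*(-9)*(-5)))/(B + 193) = (B + (2 - 1*90))/(193 + B) = (B + (2 - 90))/(193 + B) = (B - 88)/(193 + B) = (-88 + B)/(193 + B))
P(162) - 1*19³ = (-88 + 162)/(193 + 162) - 1*19³ = 74/355 - 1*6859 = (1/355)*74 - 6859 = 74/355 - 6859 = -2434871/355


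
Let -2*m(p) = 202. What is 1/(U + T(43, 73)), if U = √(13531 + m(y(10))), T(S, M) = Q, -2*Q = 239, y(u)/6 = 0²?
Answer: -478/3401 - 4*√13430/3401 ≈ -0.27685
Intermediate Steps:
y(u) = 0 (y(u) = 6*0² = 6*0 = 0)
m(p) = -101 (m(p) = -½*202 = -101)
Q = -239/2 (Q = -½*239 = -239/2 ≈ -119.50)
T(S, M) = -239/2
U = √13430 (U = √(13531 - 101) = √13430 ≈ 115.89)
1/(U + T(43, 73)) = 1/(√13430 - 239/2) = 1/(-239/2 + √13430)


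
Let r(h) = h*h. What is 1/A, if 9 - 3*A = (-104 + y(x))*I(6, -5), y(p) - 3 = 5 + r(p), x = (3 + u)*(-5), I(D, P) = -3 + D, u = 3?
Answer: -1/801 ≈ -0.0012484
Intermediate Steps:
r(h) = h²
x = -30 (x = (3 + 3)*(-5) = 6*(-5) = -30)
y(p) = 8 + p² (y(p) = 3 + (5 + p²) = 8 + p²)
A = -801 (A = 3 - (-104 + (8 + (-30)²))*(-3 + 6)/3 = 3 - (-104 + (8 + 900))*3/3 = 3 - (-104 + 908)*3/3 = 3 - 268*3 = 3 - ⅓*2412 = 3 - 804 = -801)
1/A = 1/(-801) = -1/801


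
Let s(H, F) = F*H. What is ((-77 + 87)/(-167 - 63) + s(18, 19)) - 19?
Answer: 7428/23 ≈ 322.96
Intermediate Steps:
((-77 + 87)/(-167 - 63) + s(18, 19)) - 19 = ((-77 + 87)/(-167 - 63) + 19*18) - 19 = (10/(-230) + 342) - 19 = (10*(-1/230) + 342) - 19 = (-1/23 + 342) - 19 = 7865/23 - 19 = 7428/23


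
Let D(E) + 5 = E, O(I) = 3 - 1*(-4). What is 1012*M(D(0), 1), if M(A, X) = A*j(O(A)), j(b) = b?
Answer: -35420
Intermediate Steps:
O(I) = 7 (O(I) = 3 + 4 = 7)
D(E) = -5 + E
M(A, X) = 7*A (M(A, X) = A*7 = 7*A)
1012*M(D(0), 1) = 1012*(7*(-5 + 0)) = 1012*(7*(-5)) = 1012*(-35) = -35420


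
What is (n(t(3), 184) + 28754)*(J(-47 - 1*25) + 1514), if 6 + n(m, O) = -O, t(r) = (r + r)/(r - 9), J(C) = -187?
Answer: 37904428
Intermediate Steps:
t(r) = 2*r/(-9 + r) (t(r) = (2*r)/(-9 + r) = 2*r/(-9 + r))
n(m, O) = -6 - O
(n(t(3), 184) + 28754)*(J(-47 - 1*25) + 1514) = ((-6 - 1*184) + 28754)*(-187 + 1514) = ((-6 - 184) + 28754)*1327 = (-190 + 28754)*1327 = 28564*1327 = 37904428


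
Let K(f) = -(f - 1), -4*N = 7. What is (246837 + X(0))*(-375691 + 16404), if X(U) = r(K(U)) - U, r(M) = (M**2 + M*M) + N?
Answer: -354741660163/4 ≈ -8.8685e+10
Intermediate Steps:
N = -7/4 (N = -1/4*7 = -7/4 ≈ -1.7500)
K(f) = 1 - f (K(f) = -(-1 + f) = 1 - f)
r(M) = -7/4 + 2*M**2 (r(M) = (M**2 + M*M) - 7/4 = (M**2 + M**2) - 7/4 = 2*M**2 - 7/4 = -7/4 + 2*M**2)
X(U) = -7/4 - U + 2*(1 - U)**2 (X(U) = (-7/4 + 2*(1 - U)**2) - U = -7/4 - U + 2*(1 - U)**2)
(246837 + X(0))*(-375691 + 16404) = (246837 + (1/4 - 5*0 + 2*0**2))*(-375691 + 16404) = (246837 + (1/4 + 0 + 2*0))*(-359287) = (246837 + (1/4 + 0 + 0))*(-359287) = (246837 + 1/4)*(-359287) = (987349/4)*(-359287) = -354741660163/4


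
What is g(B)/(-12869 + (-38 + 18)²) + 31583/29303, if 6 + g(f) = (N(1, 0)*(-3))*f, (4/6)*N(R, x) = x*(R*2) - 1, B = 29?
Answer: 780320407/730758214 ≈ 1.0678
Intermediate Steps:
N(R, x) = -3/2 + 3*R*x (N(R, x) = 3*(x*(R*2) - 1)/2 = 3*(x*(2*R) - 1)/2 = 3*(2*R*x - 1)/2 = 3*(-1 + 2*R*x)/2 = -3/2 + 3*R*x)
g(f) = -6 + 9*f/2 (g(f) = -6 + ((-3/2 + 3*1*0)*(-3))*f = -6 + ((-3/2 + 0)*(-3))*f = -6 + (-3/2*(-3))*f = -6 + 9*f/2)
g(B)/(-12869 + (-38 + 18)²) + 31583/29303 = (-6 + (9/2)*29)/(-12869 + (-38 + 18)²) + 31583/29303 = (-6 + 261/2)/(-12869 + (-20)²) + 31583*(1/29303) = 249/(2*(-12869 + 400)) + 31583/29303 = (249/2)/(-12469) + 31583/29303 = (249/2)*(-1/12469) + 31583/29303 = -249/24938 + 31583/29303 = 780320407/730758214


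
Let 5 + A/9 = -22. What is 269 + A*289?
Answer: -69958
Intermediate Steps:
A = -243 (A = -45 + 9*(-22) = -45 - 198 = -243)
269 + A*289 = 269 - 243*289 = 269 - 70227 = -69958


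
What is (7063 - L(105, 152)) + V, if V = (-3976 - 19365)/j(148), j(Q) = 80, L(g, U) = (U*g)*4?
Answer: -4565501/80 ≈ -57069.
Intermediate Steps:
L(g, U) = 4*U*g
V = -23341/80 (V = (-3976 - 19365)/80 = -23341*1/80 = -23341/80 ≈ -291.76)
(7063 - L(105, 152)) + V = (7063 - 4*152*105) - 23341/80 = (7063 - 1*63840) - 23341/80 = (7063 - 63840) - 23341/80 = -56777 - 23341/80 = -4565501/80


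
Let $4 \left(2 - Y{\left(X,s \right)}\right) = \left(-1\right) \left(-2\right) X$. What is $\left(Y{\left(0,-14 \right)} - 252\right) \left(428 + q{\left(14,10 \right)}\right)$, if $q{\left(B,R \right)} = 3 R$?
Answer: $-114500$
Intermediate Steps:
$Y{\left(X,s \right)} = 2 - \frac{X}{2}$ ($Y{\left(X,s \right)} = 2 - \frac{\left(-1\right) \left(-2\right) X}{4} = 2 - \frac{2 X}{4} = 2 - \frac{X}{2}$)
$\left(Y{\left(0,-14 \right)} - 252\right) \left(428 + q{\left(14,10 \right)}\right) = \left(\left(2 - 0\right) - 252\right) \left(428 + 3 \cdot 10\right) = \left(\left(2 + 0\right) - 252\right) \left(428 + 30\right) = \left(2 - 252\right) 458 = \left(-250\right) 458 = -114500$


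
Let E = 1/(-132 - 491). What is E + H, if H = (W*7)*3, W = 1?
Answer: 13082/623 ≈ 20.998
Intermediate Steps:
H = 21 (H = (1*7)*3 = 7*3 = 21)
E = -1/623 (E = 1/(-623) = -1/623 ≈ -0.0016051)
E + H = -1/623 + 21 = 13082/623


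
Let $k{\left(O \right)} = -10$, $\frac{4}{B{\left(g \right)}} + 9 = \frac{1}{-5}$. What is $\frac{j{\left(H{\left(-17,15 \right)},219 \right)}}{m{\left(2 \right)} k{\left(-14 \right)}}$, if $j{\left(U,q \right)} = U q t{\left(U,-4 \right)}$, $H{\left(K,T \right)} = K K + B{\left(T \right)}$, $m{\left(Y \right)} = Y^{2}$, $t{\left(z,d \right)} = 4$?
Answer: $- \frac{1453503}{230} \approx -6319.6$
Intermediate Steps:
$B{\left(g \right)} = - \frac{10}{23}$ ($B{\left(g \right)} = \frac{4}{-9 + \frac{1}{-5}} = \frac{4}{-9 - \frac{1}{5}} = \frac{4}{- \frac{46}{5}} = 4 \left(- \frac{5}{46}\right) = - \frac{10}{23}$)
$H{\left(K,T \right)} = - \frac{10}{23} + K^{2}$ ($H{\left(K,T \right)} = K K - \frac{10}{23} = K^{2} - \frac{10}{23} = - \frac{10}{23} + K^{2}$)
$j{\left(U,q \right)} = 4 U q$ ($j{\left(U,q \right)} = U q 4 = 4 U q$)
$\frac{j{\left(H{\left(-17,15 \right)},219 \right)}}{m{\left(2 \right)} k{\left(-14 \right)}} = \frac{4 \left(- \frac{10}{23} + \left(-17\right)^{2}\right) 219}{2^{2} \left(-10\right)} = \frac{4 \left(- \frac{10}{23} + 289\right) 219}{4 \left(-10\right)} = \frac{4 \cdot \frac{6637}{23} \cdot 219}{-40} = \frac{5814012}{23} \left(- \frac{1}{40}\right) = - \frac{1453503}{230}$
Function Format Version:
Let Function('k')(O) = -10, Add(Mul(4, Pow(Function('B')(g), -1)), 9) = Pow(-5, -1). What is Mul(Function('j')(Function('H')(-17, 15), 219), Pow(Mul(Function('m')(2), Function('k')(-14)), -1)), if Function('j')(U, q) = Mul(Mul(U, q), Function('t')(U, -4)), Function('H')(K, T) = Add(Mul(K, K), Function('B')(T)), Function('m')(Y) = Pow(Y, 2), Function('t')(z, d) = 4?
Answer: Rational(-1453503, 230) ≈ -6319.6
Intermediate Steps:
Function('B')(g) = Rational(-10, 23) (Function('B')(g) = Mul(4, Pow(Add(-9, Pow(-5, -1)), -1)) = Mul(4, Pow(Add(-9, Rational(-1, 5)), -1)) = Mul(4, Pow(Rational(-46, 5), -1)) = Mul(4, Rational(-5, 46)) = Rational(-10, 23))
Function('H')(K, T) = Add(Rational(-10, 23), Pow(K, 2)) (Function('H')(K, T) = Add(Mul(K, K), Rational(-10, 23)) = Add(Pow(K, 2), Rational(-10, 23)) = Add(Rational(-10, 23), Pow(K, 2)))
Function('j')(U, q) = Mul(4, U, q) (Function('j')(U, q) = Mul(Mul(U, q), 4) = Mul(4, U, q))
Mul(Function('j')(Function('H')(-17, 15), 219), Pow(Mul(Function('m')(2), Function('k')(-14)), -1)) = Mul(Mul(4, Add(Rational(-10, 23), Pow(-17, 2)), 219), Pow(Mul(Pow(2, 2), -10), -1)) = Mul(Mul(4, Add(Rational(-10, 23), 289), 219), Pow(Mul(4, -10), -1)) = Mul(Mul(4, Rational(6637, 23), 219), Pow(-40, -1)) = Mul(Rational(5814012, 23), Rational(-1, 40)) = Rational(-1453503, 230)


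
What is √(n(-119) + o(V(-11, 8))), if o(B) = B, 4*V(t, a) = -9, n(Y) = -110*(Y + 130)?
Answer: I*√4849/2 ≈ 34.817*I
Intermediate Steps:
n(Y) = -14300 - 110*Y (n(Y) = -110*(130 + Y) = -14300 - 110*Y)
V(t, a) = -9/4 (V(t, a) = (¼)*(-9) = -9/4)
√(n(-119) + o(V(-11, 8))) = √((-14300 - 110*(-119)) - 9/4) = √((-14300 + 13090) - 9/4) = √(-1210 - 9/4) = √(-4849/4) = I*√4849/2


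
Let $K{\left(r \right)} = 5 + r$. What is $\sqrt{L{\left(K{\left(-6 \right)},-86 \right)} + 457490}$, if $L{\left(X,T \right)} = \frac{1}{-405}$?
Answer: $\frac{\sqrt{926417245}}{45} \approx 676.38$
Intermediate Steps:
$L{\left(X,T \right)} = - \frac{1}{405}$
$\sqrt{L{\left(K{\left(-6 \right)},-86 \right)} + 457490} = \sqrt{- \frac{1}{405} + 457490} = \sqrt{\frac{185283449}{405}} = \frac{\sqrt{926417245}}{45}$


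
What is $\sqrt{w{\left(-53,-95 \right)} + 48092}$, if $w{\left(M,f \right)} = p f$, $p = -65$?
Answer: $\sqrt{54267} \approx 232.95$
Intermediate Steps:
$w{\left(M,f \right)} = - 65 f$
$\sqrt{w{\left(-53,-95 \right)} + 48092} = \sqrt{\left(-65\right) \left(-95\right) + 48092} = \sqrt{6175 + 48092} = \sqrt{54267}$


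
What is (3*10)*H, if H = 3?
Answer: 90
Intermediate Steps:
(3*10)*H = (3*10)*3 = 30*3 = 90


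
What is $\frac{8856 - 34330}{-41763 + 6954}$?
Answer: $\frac{25474}{34809} \approx 0.73182$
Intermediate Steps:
$\frac{8856 - 34330}{-41763 + 6954} = - \frac{25474}{-34809} = \left(-25474\right) \left(- \frac{1}{34809}\right) = \frac{25474}{34809}$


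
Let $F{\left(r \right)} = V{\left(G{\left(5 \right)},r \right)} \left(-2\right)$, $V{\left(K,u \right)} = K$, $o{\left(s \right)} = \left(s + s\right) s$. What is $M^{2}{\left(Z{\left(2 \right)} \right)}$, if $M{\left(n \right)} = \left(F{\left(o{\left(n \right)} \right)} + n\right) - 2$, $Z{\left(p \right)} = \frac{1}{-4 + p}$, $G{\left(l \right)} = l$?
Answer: $\frac{625}{4} \approx 156.25$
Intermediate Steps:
$o{\left(s \right)} = 2 s^{2}$ ($o{\left(s \right)} = 2 s s = 2 s^{2}$)
$F{\left(r \right)} = -10$ ($F{\left(r \right)} = 5 \left(-2\right) = -10$)
$M{\left(n \right)} = -12 + n$ ($M{\left(n \right)} = \left(-10 + n\right) - 2 = -12 + n$)
$M^{2}{\left(Z{\left(2 \right)} \right)} = \left(-12 + \frac{1}{-4 + 2}\right)^{2} = \left(-12 + \frac{1}{-2}\right)^{2} = \left(-12 - \frac{1}{2}\right)^{2} = \left(- \frac{25}{2}\right)^{2} = \frac{625}{4}$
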